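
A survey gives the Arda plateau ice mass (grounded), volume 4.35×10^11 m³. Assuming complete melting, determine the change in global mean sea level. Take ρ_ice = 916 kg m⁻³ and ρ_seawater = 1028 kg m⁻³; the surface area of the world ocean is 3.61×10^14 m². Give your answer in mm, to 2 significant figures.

≈ 1.1 mm

Arda: 4.35×10^11 m³ × (916/1028) = 3.876×10^11 m³ of water.
Spread over 3.61×10^14 m² of ocean, Δh = 3.876×10^11 / 3.61×10^14 = 1.07×10^-3 m = 1.1 mm.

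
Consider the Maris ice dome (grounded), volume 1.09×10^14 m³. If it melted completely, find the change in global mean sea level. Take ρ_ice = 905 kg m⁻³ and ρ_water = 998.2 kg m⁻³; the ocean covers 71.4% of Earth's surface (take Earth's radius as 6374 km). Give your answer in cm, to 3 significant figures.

Maris: 1.09×10^14 m³ × (905/998.2) = 9.882×10^13 m³ of water.
Spread over 3.65×10^14 m² of ocean, Δh = 9.882×10^13 / 3.65×10^14 = 0.271 m = 27.1 cm.

≈ 27.1 cm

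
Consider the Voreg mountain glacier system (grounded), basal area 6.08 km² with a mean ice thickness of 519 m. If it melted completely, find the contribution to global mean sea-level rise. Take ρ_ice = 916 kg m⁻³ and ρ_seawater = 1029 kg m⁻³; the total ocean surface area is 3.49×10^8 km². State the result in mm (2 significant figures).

≈ 8.0×10^-3 mm

Voreg: ice volume = 6.08 km² × 519 m = 3.156 km³; 3.156 × (916/1029) = 2.809 km³ of water.
Spread over 3.49×10^14 m² of ocean, Δh = 2.809×10^9 / 3.49×10^14 = 8.05×10^-6 m = 8.0×10^-3 mm.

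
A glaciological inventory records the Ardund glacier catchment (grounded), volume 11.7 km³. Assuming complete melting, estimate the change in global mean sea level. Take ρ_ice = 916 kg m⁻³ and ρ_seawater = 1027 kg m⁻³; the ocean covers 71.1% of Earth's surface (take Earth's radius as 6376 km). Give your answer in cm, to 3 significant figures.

Ardund: 11.7 km³ × (916/1027) = 10.44 km³ of water.
Spread over 3.63×10^14 m² of ocean, Δh = 1.044×10^10 / 3.63×10^14 = 2.87×10^-5 m = 2.87×10^-3 cm.

≈ 2.87×10^-3 cm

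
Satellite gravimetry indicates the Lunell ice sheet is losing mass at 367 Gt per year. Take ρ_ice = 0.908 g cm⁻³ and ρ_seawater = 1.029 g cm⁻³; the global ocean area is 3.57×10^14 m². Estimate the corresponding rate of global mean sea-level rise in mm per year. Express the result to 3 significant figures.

≈ 0.999 mm/yr

ρ_w = 1.029 g cm⁻³ = 1029 kg m⁻³. Annual water volume added = 367 Gt / ρ_w = 3.670×10^14 kg / 1029 kg m⁻³ = 3.567×10^11 m³.
Δh per year = 3.567×10^11 / 3.57×10^14 = 9.99×10^-4 m = 0.999 mm.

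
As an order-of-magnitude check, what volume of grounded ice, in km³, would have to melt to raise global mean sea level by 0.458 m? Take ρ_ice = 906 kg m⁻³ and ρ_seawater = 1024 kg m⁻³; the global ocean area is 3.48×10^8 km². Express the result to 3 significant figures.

Required water volume = Δh × A = 0.458 m × 3.48×10^14 m² = 1.594×10^14 m³ = 1.594×10^5 km³.
Ice volume = water volume × ρ_w/ρ_ice = 1.594×10^5 × 1024/906 = 1.80×10^5 km³.

≈ 1.80×10^5 km³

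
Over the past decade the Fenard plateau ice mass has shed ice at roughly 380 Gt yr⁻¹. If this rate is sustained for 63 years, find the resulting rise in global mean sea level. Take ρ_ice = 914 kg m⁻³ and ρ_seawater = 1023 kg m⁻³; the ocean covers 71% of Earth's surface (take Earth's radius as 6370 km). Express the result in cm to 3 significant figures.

≈ 6.46 cm

Total mass lost = 380 Gt/yr × 63 yr = 2.394×10^4 Gt = 2.394×10^16 kg.
ρ_w = 1023 kg m⁻³, so water volume = 2.394×10^16 / 1023 = 2.340×10^13 m³.
Δh = 2.340×10^13 / 3.62×10^14 = 0.0646 m = 6.46 cm.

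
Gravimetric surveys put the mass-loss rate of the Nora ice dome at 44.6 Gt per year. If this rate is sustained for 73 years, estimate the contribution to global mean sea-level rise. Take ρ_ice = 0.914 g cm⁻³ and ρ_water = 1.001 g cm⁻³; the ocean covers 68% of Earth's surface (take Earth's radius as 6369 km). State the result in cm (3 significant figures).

≈ 0.938 cm

Total mass lost = 44.6 Gt/yr × 73 yr = 3256 Gt = 3.256×10^15 kg.
ρ_w = 1.001 g cm⁻³ = 1001 kg m⁻³, so water volume = 3.256×10^15 / 1001 = 3.253×10^12 m³.
Δh = 3.253×10^12 / 3.47×10^14 = 9.38×10^-3 m = 0.938 cm.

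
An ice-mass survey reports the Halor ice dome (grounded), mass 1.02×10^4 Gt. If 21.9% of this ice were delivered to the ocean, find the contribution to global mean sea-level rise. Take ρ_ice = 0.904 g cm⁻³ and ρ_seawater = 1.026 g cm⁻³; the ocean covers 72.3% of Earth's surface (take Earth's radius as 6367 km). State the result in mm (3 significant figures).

≈ 5.91 mm

Halor: 0.219 × 1.02×10^4 Gt = 2.234×10^15 kg; dividing by ρ_w = 1.026 g cm⁻³ = 1026 kg m⁻³ gives 2.177×10^12 m³ of water.
Spread over 3.68×10^14 m² of ocean, Δh = 2.177×10^12 / 3.68×10^14 = 5.91×10^-3 m = 5.91 mm.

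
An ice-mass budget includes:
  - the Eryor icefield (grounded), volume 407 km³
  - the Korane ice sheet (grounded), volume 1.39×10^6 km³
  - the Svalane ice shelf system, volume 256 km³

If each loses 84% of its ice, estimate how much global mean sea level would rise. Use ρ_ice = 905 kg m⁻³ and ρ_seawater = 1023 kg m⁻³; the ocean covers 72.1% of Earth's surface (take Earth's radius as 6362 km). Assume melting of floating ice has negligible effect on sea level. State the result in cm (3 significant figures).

Eryor: 0.84 × 407 km³ × (905/1023) = 302.4 km³ of water.
Korane: 0.84 × 1.39×10^6 km³ × (905/1023) = 1.033×10^6 km³ of water.
The Svalane ice shelf system is floating and already displaces its own weight of water, so its melt adds essentially nothing to sea level.
Total added water ≈ 1.033×10^15 m³ over 3.67×10^14 m² → Δh = 2.82 m = 282 cm.

≈ 282 cm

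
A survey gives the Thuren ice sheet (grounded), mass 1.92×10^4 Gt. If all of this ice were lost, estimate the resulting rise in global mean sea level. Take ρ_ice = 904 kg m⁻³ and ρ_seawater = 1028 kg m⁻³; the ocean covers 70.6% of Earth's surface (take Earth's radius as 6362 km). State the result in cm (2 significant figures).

≈ 5.2 cm

Thuren: 1.92×10^4 Gt = 1.920×10^16 kg; dividing by ρ_w = 1028 kg m⁻³ gives 1.868×10^13 m³ of water.
Spread over 3.59×10^14 m² of ocean, Δh = 1.868×10^13 / 3.59×10^14 = 0.0520 m = 5.2 cm.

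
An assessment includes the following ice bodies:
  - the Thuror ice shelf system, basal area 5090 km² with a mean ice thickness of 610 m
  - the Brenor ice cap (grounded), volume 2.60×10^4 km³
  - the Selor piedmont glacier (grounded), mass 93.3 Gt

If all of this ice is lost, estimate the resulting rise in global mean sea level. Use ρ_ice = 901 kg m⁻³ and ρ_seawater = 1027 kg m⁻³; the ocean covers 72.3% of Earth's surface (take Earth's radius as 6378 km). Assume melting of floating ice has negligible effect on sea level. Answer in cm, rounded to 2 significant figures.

≈ 6.2 cm

The Thuror ice shelf system is floating and already displaces its own weight of water, so its melt adds essentially nothing to sea level.
Brenor: 2.60×10^4 km³ × (901/1027) = 2.281×10^4 km³ of water.
Selor: 93.3 Gt = 9.330×10^13 kg; dividing by ρ_w = 1027 kg m⁻³ gives 9.085×10^10 m³ of water.
Total added water ≈ 2.290×10^13 m³ over 3.70×10^14 m² → Δh = 0.0620 m = 6.2 cm.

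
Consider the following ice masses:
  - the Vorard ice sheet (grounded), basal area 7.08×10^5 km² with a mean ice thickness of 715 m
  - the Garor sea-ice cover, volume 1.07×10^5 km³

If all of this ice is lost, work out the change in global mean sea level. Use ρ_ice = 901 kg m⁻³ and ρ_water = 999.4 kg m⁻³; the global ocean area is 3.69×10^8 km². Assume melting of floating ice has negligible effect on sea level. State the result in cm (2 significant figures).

≈ 120 cm

Vorard: ice volume = 7.08×10^5 km² × 715 m = 5.062×10^5 km³; 5.062×10^5 × (901/999.4) = 4.564×10^5 km³ of water.
The Garor sea-ice cover is floating and already displaces its own weight of water, so its melt adds essentially nothing to sea level.
Total added water ≈ 4.564×10^14 m³ over 3.69×10^14 m² → Δh = 1.24 m = 120 cm.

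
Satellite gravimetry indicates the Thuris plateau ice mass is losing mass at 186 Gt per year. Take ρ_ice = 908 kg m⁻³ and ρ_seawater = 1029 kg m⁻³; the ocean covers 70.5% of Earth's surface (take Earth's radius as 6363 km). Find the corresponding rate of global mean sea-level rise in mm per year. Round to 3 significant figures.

≈ 0.504 mm/yr

ρ_w = 1029 kg m⁻³. Annual water volume added = 186 Gt / ρ_w = 1.860×10^14 kg / 1029 kg m⁻³ = 1.808×10^11 m³.
Δh per year = 1.808×10^11 / 3.59×10^14 = 5.04×10^-4 m = 0.504 mm.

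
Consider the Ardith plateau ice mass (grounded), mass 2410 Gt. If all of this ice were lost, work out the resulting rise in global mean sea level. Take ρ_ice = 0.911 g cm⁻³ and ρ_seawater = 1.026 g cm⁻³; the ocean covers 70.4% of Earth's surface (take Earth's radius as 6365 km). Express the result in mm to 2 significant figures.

Ardith: 2410 Gt = 2.410×10^15 kg; dividing by ρ_w = 1.026 g cm⁻³ = 1026 kg m⁻³ gives 2.349×10^12 m³ of water.
Spread over 3.58×10^14 m² of ocean, Δh = 2.349×10^12 / 3.58×10^14 = 6.55×10^-3 m = 6.6 mm.

≈ 6.6 mm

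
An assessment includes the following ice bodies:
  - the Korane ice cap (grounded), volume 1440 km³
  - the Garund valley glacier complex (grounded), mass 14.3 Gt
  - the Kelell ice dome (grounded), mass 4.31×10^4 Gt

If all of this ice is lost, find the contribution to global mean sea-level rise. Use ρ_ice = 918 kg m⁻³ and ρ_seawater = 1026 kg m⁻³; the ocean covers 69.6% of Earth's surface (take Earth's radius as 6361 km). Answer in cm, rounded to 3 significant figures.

Korane: 1440 km³ × (918/1026) = 1288 km³ of water.
Garund: 14.3 Gt = 1.430×10^13 kg; dividing by ρ_w = 1026 kg m⁻³ gives 1.394×10^10 m³ of water.
Kelell: 4.31×10^4 Gt = 4.310×10^16 kg; dividing by ρ_w = 1026 kg m⁻³ gives 4.201×10^13 m³ of water.
Total added water ≈ 4.331×10^13 m³ over 3.54×10^14 m² → Δh = 0.122 m = 12.2 cm.

≈ 12.2 cm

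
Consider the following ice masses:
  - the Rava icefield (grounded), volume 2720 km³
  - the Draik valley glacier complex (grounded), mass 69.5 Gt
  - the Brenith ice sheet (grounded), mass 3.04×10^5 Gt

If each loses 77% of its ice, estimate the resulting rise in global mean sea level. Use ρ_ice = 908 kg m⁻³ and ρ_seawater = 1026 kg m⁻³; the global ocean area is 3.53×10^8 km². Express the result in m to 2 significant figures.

≈ 0.65 m

Rava: 0.77 × 2720 km³ × (908/1026) = 1854 km³ of water.
Draik: 0.77 × 69.5 Gt = 5.352×10^13 kg; dividing by ρ_w = 1026 kg m⁻³ gives 5.216×10^10 m³ of water.
Brenith: 0.77 × 3.04×10^5 Gt = 2.341×10^17 kg; dividing by ρ_w = 1026 kg m⁻³ gives 2.281×10^14 m³ of water.
Total added water ≈ 2.301×10^14 m³ over 3.53×10^14 m² → Δh = 0.652 m.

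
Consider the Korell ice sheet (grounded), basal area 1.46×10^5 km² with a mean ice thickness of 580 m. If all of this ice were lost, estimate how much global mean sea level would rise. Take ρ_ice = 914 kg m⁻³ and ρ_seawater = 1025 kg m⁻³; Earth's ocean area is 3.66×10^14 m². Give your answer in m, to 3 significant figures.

≈ 0.206 m

Korell: ice volume = 1.46×10^5 km² × 580 m = 8.468×10^4 km³; 8.468×10^4 × (914/1025) = 7.551×10^4 km³ of water.
Spread over 3.66×10^14 m² of ocean, Δh = 7.551×10^13 / 3.66×10^14 = 0.206 m.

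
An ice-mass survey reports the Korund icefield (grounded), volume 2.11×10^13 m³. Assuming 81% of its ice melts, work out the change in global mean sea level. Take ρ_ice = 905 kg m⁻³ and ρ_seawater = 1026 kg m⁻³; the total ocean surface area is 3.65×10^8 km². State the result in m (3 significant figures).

Korund: 0.81 × 2.11×10^13 m³ × (905/1026) = 1.508×10^13 m³ of water.
Spread over 3.65×10^14 m² of ocean, Δh = 1.508×10^13 / 3.65×10^14 = 0.0413 m.

≈ 0.0413 m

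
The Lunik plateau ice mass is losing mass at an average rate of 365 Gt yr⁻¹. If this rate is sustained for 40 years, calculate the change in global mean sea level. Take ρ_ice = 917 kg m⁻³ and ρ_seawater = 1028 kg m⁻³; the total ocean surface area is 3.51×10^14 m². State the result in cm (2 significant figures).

≈ 4.0 cm

Total mass lost = 365 Gt/yr × 40 yr = 1.460×10^4 Gt = 1.460×10^16 kg.
ρ_w = 1028 kg m⁻³, so water volume = 1.460×10^16 / 1028 = 1.420×10^13 m³.
Δh = 1.420×10^13 / 3.51×10^14 = 0.0405 m = 4.0 cm.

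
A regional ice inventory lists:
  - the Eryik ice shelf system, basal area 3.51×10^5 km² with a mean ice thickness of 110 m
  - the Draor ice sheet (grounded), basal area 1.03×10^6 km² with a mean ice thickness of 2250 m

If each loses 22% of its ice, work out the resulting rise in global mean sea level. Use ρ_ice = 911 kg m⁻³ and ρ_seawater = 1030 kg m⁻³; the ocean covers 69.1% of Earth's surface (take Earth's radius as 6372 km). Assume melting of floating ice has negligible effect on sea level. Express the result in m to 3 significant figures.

The Eryik ice shelf system is floating and already displaces its own weight of water, so its melt adds essentially nothing to sea level.
Draor: ice volume = 1.03×10^6 km² × 2250 m = 2.318×10^6 km³; 0.22 × 2.318×10^6 × (911/1030) = 4.509×10^5 km³ of water.
Total added water ≈ 4.509×10^14 m³ over 3.53×10^14 m² → Δh = 1.28 m.

≈ 1.28 m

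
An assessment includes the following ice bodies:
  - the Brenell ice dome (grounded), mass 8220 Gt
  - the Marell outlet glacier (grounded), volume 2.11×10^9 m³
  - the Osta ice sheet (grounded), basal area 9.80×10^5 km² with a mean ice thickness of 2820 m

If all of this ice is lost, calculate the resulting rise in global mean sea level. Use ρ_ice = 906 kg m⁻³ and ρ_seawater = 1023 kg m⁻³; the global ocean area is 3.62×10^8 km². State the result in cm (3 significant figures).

Brenell: 8220 Gt = 8.220×10^15 kg; dividing by ρ_w = 1023 kg m⁻³ gives 8.035×10^12 m³ of water.
Marell: 2.11×10^9 m³ × (906/1023) = 1.869×10^9 m³ of water.
Osta: ice volume = 9.80×10^5 km² × 2820 m = 2.764×10^6 km³; 2.764×10^6 × (906/1023) = 2.448×10^6 km³ of water.
Total added water ≈ 2.456×10^15 m³ over 3.62×10^14 m² → Δh = 6.78 m = 678 cm.

≈ 678 cm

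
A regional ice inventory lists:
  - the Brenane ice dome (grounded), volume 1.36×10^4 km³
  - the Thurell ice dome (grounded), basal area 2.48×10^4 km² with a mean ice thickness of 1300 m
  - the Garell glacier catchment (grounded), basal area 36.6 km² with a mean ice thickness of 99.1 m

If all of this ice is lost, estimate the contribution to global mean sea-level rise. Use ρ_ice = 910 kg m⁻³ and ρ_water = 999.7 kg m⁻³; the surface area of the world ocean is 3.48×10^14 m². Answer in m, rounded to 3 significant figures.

≈ 0.120 m

Brenane: 1.36×10^4 km³ × (910/999.7) = 1.238×10^4 km³ of water.
Thurell: ice volume = 2.48×10^4 km² × 1300 m = 3.224×10^4 km³; 3.224×10^4 × (910/999.7) = 2.935×10^4 km³ of water.
Garell: ice volume = 36.6 km² × 99.1 m = 3.627 km³; 3.627 × (910/999.7) = 3.302 km³ of water.
Total added water ≈ 4.173×10^13 m³ over 3.48×10^14 m² → Δh = 0.120 m.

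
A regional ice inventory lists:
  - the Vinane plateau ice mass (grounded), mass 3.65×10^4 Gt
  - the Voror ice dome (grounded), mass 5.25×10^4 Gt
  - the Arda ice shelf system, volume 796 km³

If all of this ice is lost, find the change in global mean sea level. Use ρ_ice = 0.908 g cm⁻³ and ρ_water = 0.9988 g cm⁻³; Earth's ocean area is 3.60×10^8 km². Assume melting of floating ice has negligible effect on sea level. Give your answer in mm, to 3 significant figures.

Vinane: 3.65×10^4 Gt = 3.650×10^16 kg; dividing by ρ_w = 0.9988 g cm⁻³ = 998.8 kg m⁻³ gives 3.654×10^13 m³ of water.
Voror: 5.25×10^4 Gt = 5.250×10^16 kg; dividing by ρ_w = 998.8 kg m⁻³ gives 5.256×10^13 m³ of water.
The Arda ice shelf system is floating and already displaces its own weight of water, so its melt adds essentially nothing to sea level.
Total added water ≈ 8.911×10^13 m³ over 3.60×10^14 m² → Δh = 0.248 m = 248 mm.

≈ 248 mm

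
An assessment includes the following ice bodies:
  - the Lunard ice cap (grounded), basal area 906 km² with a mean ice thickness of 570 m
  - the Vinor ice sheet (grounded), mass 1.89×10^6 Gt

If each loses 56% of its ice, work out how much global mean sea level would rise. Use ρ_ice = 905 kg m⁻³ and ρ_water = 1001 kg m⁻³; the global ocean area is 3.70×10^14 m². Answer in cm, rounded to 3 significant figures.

≈ 286 cm

Lunard: ice volume = 906 km² × 570 m = 516.4 km³; 0.56 × 516.4 × (905/1001) = 261.5 km³ of water.
Vinor: 0.56 × 1.89×10^6 Gt = 1.058×10^18 kg; dividing by ρ_w = 1001 kg m⁻³ gives 1.057×10^15 m³ of water.
Total added water ≈ 1.058×10^15 m³ over 3.70×10^14 m² → Δh = 2.86 m = 286 cm.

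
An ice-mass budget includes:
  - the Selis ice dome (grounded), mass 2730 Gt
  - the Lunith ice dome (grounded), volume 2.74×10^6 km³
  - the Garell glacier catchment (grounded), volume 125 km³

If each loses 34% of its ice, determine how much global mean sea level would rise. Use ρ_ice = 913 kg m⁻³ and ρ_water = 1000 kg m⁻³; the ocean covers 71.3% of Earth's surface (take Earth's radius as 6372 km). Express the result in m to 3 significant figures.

Selis: 0.34 × 2730 Gt = 9.282×10^14 kg; dividing by ρ_w = 1000 kg m⁻³ gives 9.282×10^11 m³ of water.
Lunith: 0.34 × 2.74×10^6 km³ × (913/1000) = 8.506×10^5 km³ of water.
Garell: 0.34 × 125 km³ × (913/1000) = 38.80 km³ of water.
Total added water ≈ 8.515×10^14 m³ over 3.64×10^14 m² → Δh = 2.34 m.

≈ 2.34 m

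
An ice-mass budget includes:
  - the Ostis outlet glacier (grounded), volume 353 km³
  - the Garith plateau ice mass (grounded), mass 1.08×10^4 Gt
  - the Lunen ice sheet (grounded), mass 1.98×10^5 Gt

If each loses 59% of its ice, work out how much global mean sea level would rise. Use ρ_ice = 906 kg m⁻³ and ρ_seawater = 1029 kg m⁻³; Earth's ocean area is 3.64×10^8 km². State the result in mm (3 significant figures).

Ostis: 0.59 × 353 km³ × (906/1029) = 183.4 km³ of water.
Garith: 0.59 × 1.08×10^4 Gt = 6.372×10^15 kg; dividing by ρ_w = 1029 kg m⁻³ gives 6.192×10^12 m³ of water.
Lunen: 0.59 × 1.98×10^5 Gt = 1.168×10^17 kg; dividing by ρ_w = 1029 kg m⁻³ gives 1.135×10^14 m³ of water.
Total added water ≈ 1.199×10^14 m³ over 3.64×10^14 m² → Δh = 0.329 m = 329 mm.

≈ 329 mm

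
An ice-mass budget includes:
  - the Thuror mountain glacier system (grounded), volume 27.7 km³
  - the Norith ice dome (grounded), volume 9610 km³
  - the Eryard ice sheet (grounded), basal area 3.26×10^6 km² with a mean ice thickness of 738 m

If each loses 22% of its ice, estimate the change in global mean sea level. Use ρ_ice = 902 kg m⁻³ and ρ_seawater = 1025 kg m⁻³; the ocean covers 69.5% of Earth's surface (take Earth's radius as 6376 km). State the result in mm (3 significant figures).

Thuror: 0.22 × 27.7 km³ × (902/1025) = 5.363 km³ of water.
Norith: 0.22 × 9610 km³ × (902/1025) = 1860 km³ of water.
Eryard: ice volume = 3.26×10^6 km² × 738 m = 2.406×10^6 km³; 0.22 × 2.406×10^6 × (902/1025) = 4.658×10^5 km³ of water.
Total added water ≈ 4.676×10^14 m³ over 3.55×10^14 m² → Δh = 1.32 m = 1320 mm.

≈ 1320 mm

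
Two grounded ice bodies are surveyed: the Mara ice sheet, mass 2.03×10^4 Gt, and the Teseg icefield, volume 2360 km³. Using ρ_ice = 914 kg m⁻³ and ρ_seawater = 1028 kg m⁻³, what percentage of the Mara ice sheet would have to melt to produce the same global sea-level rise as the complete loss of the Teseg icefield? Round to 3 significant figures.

Equal sea-level rise means equal mass of meltwater, i.e. equal mass of ice lost.
Ice mass of Teseg: 2.157×10^15 kg; ice mass of Mara: 2.030×10^16 kg.
Fraction required = 2.157×10^15 / 2.030×10^16 = 0.106 → 10.6 %.

≈ 10.6 %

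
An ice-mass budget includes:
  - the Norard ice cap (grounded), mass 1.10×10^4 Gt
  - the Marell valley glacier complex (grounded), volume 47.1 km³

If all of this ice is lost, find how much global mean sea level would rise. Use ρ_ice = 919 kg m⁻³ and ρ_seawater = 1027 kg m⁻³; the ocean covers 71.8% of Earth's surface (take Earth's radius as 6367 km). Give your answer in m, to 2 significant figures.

Norard: 1.10×10^4 Gt = 1.100×10^16 kg; dividing by ρ_w = 1027 kg m⁻³ gives 1.071×10^13 m³ of water.
Marell: 47.1 km³ × (919/1027) = 42.15 km³ of water.
Total added water ≈ 1.075×10^13 m³ over 3.66×10^14 m² → Δh = 0.0294 m.

≈ 0.029 m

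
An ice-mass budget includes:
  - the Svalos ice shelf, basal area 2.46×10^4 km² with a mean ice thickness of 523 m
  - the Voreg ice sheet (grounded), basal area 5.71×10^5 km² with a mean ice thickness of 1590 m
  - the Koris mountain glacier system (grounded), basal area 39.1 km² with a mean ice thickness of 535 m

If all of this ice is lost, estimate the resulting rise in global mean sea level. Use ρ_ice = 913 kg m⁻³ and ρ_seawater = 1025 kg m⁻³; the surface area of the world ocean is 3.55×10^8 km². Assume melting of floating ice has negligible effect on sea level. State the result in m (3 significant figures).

The Svalos ice shelf is floating and already displaces its own weight of water, so its melt adds essentially nothing to sea level.
Voreg: ice volume = 5.71×10^5 km² × 1590 m = 9.079×10^5 km³; 9.079×10^5 × (913/1025) = 8.087×10^5 km³ of water.
Koris: ice volume = 39.1 km² × 535 m = 20.92 km³; 20.92 × (913/1025) = 18.63 km³ of water.
Total added water ≈ 8.087×10^14 m³ over 3.55×10^14 m² → Δh = 2.28 m.

≈ 2.28 m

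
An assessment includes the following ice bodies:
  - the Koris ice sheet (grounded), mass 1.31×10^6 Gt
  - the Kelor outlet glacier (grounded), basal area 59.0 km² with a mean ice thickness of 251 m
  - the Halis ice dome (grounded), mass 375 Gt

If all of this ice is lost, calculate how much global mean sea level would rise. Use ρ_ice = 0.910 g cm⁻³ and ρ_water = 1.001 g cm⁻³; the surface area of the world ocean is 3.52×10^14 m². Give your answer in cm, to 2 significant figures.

Koris: 1.31×10^6 Gt = 1.310×10^18 kg; dividing by ρ_w = 1.001 g cm⁻³ = 1001 kg m⁻³ gives 1.309×10^15 m³ of water.
Kelor: ice volume = 59.0 km² × 251 m = 14.81 km³; 14.81 × (910/1001) = 13.46 km³ of water.
Halis: 375 Gt = 3.750×10^14 kg; dividing by ρ_w = 1001 kg m⁻³ gives 3.746×10^11 m³ of water.
Total added water ≈ 1.309×10^15 m³ over 3.52×10^14 m² → Δh = 3.72 m = 370 cm.

≈ 370 cm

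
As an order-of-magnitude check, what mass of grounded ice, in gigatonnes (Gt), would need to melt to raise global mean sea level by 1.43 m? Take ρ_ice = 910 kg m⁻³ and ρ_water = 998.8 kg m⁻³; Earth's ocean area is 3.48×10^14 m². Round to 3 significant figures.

≈ 4.97×10^5 Gt

Required water volume = Δh × A = 1.43 m × 3.48×10^14 m² = 4.976×10^14 m³.
ρ_w = 998.8 kg m⁻³, so the mass of water = 4.976×10^14 m³ × 998.8 kg m⁻³ = 4.970×10^17 kg = 4.97×10^5 Gt (and the same mass of ice, by conservation).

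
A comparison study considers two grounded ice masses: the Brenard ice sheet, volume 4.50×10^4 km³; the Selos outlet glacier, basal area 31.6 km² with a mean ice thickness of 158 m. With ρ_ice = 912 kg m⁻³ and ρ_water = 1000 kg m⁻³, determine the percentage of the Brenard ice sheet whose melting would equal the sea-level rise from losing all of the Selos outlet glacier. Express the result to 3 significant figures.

≈ 0.0111 %

Equal sea-level rise means equal mass of meltwater, i.e. equal mass of ice lost.
Ice mass of Selos: 4.553×10^12 kg; ice mass of Brenard: 4.104×10^16 kg.
Fraction required = 4.553×10^12 / 4.104×10^16 = 1.11×10^-4 → 0.0111 %.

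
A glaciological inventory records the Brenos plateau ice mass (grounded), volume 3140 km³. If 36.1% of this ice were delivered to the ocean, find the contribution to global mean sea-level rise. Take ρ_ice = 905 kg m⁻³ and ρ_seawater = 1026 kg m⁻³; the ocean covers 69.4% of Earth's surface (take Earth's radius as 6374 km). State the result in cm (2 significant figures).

Brenos: 0.361 × 3140 km³ × (905/1026) = 999.9 km³ of water.
Spread over 3.54×10^14 m² of ocean, Δh = 9.999×10^11 / 3.54×10^14 = 2.82×10^-3 m = 0.28 cm.

≈ 0.28 cm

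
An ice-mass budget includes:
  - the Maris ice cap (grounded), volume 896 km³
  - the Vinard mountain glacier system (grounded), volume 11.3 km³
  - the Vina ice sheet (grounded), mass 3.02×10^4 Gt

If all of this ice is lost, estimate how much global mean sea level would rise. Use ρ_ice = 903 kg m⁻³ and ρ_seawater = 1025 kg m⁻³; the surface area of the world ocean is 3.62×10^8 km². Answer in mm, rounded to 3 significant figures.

Maris: 896 km³ × (903/1025) = 789.4 km³ of water.
Vinard: 11.3 km³ × (903/1025) = 9.955 km³ of water.
Vina: 3.02×10^4 Gt = 3.020×10^16 kg; dividing by ρ_w = 1025 kg m⁻³ gives 2.946×10^13 m³ of water.
Total added water ≈ 3.026×10^13 m³ over 3.62×10^14 m² → Δh = 0.0836 m = 83.6 mm.

≈ 83.6 mm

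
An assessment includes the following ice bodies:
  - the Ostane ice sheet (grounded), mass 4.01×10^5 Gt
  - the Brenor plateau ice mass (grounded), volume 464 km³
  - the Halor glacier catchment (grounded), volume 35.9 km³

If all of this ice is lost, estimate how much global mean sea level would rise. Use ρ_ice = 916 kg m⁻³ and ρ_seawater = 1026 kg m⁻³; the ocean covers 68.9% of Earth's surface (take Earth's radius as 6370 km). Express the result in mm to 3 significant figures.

≈ 1110 mm

Ostane: 4.01×10^5 Gt = 4.010×10^17 kg; dividing by ρ_w = 1026 kg m⁻³ gives 3.908×10^14 m³ of water.
Brenor: 464 km³ × (916/1026) = 414.3 km³ of water.
Halor: 35.9 km³ × (916/1026) = 32.05 km³ of water.
Total added water ≈ 3.913×10^14 m³ over 3.51×10^14 m² → Δh = 1.11 m = 1110 mm.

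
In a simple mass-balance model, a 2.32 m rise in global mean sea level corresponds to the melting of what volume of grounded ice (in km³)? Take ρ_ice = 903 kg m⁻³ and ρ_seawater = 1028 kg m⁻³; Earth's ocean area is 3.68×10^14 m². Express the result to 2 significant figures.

Required water volume = Δh × A = 2.32 m × 3.68×10^14 m² = 8.538×10^14 m³ = 8.538×10^5 km³.
Ice volume = water volume × ρ_w/ρ_ice = 8.538×10^5 × 1028/903 = 9.7×10^5 km³.

≈ 9.7×10^5 km³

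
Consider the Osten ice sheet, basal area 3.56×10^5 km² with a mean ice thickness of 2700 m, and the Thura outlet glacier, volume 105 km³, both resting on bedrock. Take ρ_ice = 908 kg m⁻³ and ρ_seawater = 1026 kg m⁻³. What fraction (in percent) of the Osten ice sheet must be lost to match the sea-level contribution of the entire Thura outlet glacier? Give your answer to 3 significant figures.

Equal sea-level rise means equal mass of meltwater, i.e. equal mass of ice lost.
Ice mass of Thura: 9.534×10^13 kg; ice mass of Osten: 8.728×10^17 kg.
Fraction required = 9.534×10^13 / 8.728×10^17 = 1.09×10^-4 → 0.0109 %.

≈ 0.0109 %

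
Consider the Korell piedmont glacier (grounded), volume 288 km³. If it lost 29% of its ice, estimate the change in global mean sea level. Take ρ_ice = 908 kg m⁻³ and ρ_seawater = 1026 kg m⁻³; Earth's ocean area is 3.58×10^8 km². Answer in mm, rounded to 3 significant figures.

Korell: 0.29 × 288 km³ × (908/1026) = 73.91 km³ of water.
Spread over 3.58×10^14 m² of ocean, Δh = 7.391×10^10 / 3.58×10^14 = 2.06×10^-4 m = 0.206 mm.

≈ 0.206 mm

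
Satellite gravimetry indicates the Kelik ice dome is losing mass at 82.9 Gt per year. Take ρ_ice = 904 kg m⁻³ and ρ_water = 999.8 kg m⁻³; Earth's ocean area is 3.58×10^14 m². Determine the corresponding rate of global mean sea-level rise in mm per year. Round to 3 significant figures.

ρ_w = 999.8 kg m⁻³. Annual water volume added = 82.9 Gt / ρ_w = 8.290×10^13 kg / 999.8 kg m⁻³ = 8.292×10^10 m³.
Δh per year = 8.292×10^10 / 3.58×10^14 = 2.32×10^-4 m = 0.232 mm.

≈ 0.232 mm/yr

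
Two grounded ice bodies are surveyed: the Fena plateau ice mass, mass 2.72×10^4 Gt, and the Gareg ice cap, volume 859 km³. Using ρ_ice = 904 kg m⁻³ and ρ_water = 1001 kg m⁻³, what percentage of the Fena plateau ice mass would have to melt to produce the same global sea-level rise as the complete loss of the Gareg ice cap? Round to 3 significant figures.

Equal sea-level rise means equal mass of meltwater, i.e. equal mass of ice lost.
Ice mass of Gareg: 7.765×10^14 kg; ice mass of Fena: 2.720×10^16 kg.
Fraction required = 7.765×10^14 / 2.720×10^16 = 0.0285 → 2.85 %.

≈ 2.85 %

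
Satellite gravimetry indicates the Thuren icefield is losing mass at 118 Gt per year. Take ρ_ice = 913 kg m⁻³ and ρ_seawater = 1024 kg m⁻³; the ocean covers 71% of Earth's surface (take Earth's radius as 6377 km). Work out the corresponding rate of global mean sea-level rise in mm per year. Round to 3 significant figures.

ρ_w = 1024 kg m⁻³. Annual water volume added = 118 Gt / ρ_w = 1.180×10^14 kg / 1024 kg m⁻³ = 1.152×10^11 m³.
Δh per year = 1.152×10^11 / 3.63×10^14 = 3.18×10^-4 m = 0.318 mm.

≈ 0.318 mm/yr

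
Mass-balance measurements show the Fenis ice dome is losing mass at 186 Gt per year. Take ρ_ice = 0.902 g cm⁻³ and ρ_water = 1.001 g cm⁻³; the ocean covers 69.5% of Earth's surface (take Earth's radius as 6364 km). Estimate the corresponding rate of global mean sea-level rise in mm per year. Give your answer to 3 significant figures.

≈ 0.525 mm/yr

ρ_w = 1.001 g cm⁻³ = 1001 kg m⁻³. Annual water volume added = 186 Gt / ρ_w = 1.860×10^14 kg / 1001 kg m⁻³ = 1.858×10^11 m³.
Δh per year = 1.858×10^11 / 3.54×10^14 = 5.25×10^-4 m = 0.525 mm.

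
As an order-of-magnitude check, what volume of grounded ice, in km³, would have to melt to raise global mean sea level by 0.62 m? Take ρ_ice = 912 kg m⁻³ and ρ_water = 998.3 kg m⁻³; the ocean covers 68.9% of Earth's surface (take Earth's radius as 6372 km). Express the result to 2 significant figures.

≈ 2.4×10^5 km³

Required water volume = Δh × A = 0.62 m × 3.52×10^14 m² = 2.180×10^14 m³ = 2.180×10^5 km³.
Ice volume = water volume × ρ_w/ρ_ice = 2.180×10^5 × 998.3/912 = 2.4×10^5 km³.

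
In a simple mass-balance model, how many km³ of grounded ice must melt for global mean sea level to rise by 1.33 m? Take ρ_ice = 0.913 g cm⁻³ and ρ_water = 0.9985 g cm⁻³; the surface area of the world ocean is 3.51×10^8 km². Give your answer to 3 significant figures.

≈ 5.11×10^5 km³

Required water volume = Δh × A = 1.33 m × 3.51×10^14 m² = 4.668×10^14 m³ = 4.668×10^5 km³.
Ice volume = water volume × ρ_w/ρ_ice = 4.668×10^5 × 998.5/913 = 5.11×10^5 km³.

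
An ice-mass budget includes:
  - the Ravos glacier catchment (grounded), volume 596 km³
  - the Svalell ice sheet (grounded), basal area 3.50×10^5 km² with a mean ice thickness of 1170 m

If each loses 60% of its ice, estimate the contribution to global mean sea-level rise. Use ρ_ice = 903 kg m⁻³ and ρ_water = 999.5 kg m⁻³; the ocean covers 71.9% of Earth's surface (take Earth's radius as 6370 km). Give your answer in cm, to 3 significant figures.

≈ 60.6 cm

Ravos: 0.6 × 596 km³ × (903/999.5) = 323.1 km³ of water.
Svalell: ice volume = 3.50×10^5 km² × 1170 m = 4.095×10^5 km³; 0.6 × 4.095×10^5 × (903/999.5) = 2.220×10^5 km³ of water.
Total added water ≈ 2.223×10^14 m³ over 3.67×10^14 m² → Δh = 0.606 m = 60.6 cm.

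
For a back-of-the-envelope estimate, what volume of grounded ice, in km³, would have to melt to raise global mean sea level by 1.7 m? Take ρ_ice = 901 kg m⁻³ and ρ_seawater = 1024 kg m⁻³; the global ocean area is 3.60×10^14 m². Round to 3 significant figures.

≈ 6.96×10^5 km³

Required water volume = Δh × A = 1.7 m × 3.60×10^14 m² = 6.120×10^14 m³ = 6.120×10^5 km³.
Ice volume = water volume × ρ_w/ρ_ice = 6.120×10^5 × 1024/901 = 6.96×10^5 km³.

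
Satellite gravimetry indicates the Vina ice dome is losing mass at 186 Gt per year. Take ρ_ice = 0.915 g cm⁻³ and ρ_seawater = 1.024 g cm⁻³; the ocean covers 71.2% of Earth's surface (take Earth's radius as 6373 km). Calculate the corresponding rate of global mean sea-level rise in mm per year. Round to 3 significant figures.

ρ_w = 1.024 g cm⁻³ = 1024 kg m⁻³. Annual water volume added = 186 Gt / ρ_w = 1.860×10^14 kg / 1024 kg m⁻³ = 1.816×10^11 m³.
Δh per year = 1.816×10^11 / 3.63×10^14 = 5.00×10^-4 m = 0.500 mm.

≈ 0.500 mm/yr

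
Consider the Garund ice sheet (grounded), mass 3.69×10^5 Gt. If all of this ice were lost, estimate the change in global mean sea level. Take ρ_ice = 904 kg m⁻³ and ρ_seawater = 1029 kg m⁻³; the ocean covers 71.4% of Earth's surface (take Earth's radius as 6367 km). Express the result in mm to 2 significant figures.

Garund: 3.69×10^5 Gt = 3.690×10^17 kg; dividing by ρ_w = 1029 kg m⁻³ gives 3.586×10^14 m³ of water.
Spread over 3.64×10^14 m² of ocean, Δh = 3.586×10^14 / 3.64×10^14 = 0.986 m = 990 mm.

≈ 990 mm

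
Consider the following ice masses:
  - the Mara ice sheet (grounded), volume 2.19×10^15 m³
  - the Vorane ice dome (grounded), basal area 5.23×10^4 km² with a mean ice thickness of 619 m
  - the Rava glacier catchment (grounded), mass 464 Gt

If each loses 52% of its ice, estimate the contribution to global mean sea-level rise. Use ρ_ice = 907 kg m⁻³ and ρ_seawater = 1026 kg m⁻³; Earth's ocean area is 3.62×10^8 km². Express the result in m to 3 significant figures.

≈ 2.82 m

Mara: 0.52 × 2.19×10^15 m³ × (907/1026) = 1.007×10^15 m³ of water.
Vorane: ice volume = 5.23×10^4 km² × 619 m = 3.237×10^4 km³; 0.52 × 3.237×10^4 × (907/1026) = 1.488×10^4 km³ of water.
Rava: 0.52 × 464 Gt = 2.413×10^14 kg; dividing by ρ_w = 1026 kg m⁻³ gives 2.352×10^11 m³ of water.
Total added water ≈ 1.022×10^15 m³ over 3.62×10^14 m² → Δh = 2.82 m.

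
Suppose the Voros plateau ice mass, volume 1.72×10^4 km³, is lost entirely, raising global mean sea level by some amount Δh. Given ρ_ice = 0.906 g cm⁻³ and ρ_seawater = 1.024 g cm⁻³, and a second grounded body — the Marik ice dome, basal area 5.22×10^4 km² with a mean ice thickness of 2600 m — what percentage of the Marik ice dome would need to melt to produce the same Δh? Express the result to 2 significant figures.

≈ 13 %

Equal sea-level rise means equal mass of meltwater, i.e. equal mass of ice lost.
Ice mass of Voros: 1.558×10^16 kg; ice mass of Marik: 1.230×10^17 kg.
Fraction required = 1.558×10^16 / 1.230×10^17 = 0.127 → 13 %.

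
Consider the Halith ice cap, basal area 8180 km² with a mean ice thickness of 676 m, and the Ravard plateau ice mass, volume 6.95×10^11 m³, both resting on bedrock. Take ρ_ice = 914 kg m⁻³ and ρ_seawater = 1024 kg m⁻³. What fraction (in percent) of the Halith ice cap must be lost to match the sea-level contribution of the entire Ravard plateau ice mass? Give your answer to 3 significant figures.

Equal sea-level rise means equal mass of meltwater, i.e. equal mass of ice lost.
Ice mass of Ravard: 6.352×10^14 kg; ice mass of Halith: 5.054×10^15 kg.
Fraction required = 6.352×10^14 / 5.054×10^15 = 0.126 → 12.6 %.

≈ 12.6 %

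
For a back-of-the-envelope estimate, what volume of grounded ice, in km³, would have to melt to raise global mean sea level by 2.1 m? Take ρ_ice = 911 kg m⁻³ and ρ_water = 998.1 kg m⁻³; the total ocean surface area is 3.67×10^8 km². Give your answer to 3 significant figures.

≈ 8.44×10^5 km³

Required water volume = Δh × A = 2.1 m × 3.67×10^14 m² = 7.707×10^14 m³ = 7.707×10^5 km³.
Ice volume = water volume × ρ_w/ρ_ice = 7.707×10^5 × 998.1/911 = 8.44×10^5 km³.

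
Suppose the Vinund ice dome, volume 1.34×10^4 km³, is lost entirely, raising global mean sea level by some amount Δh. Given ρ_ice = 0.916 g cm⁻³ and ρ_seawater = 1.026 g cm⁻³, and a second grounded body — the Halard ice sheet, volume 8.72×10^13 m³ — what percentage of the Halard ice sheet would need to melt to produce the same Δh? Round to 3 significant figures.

Equal sea-level rise means equal mass of meltwater, i.e. equal mass of ice lost.
Ice mass of Vinund: 1.227×10^16 kg; ice mass of Halard: 7.988×10^16 kg.
Fraction required = 1.227×10^16 / 7.988×10^16 = 0.154 → 15.4 %.

≈ 15.4 %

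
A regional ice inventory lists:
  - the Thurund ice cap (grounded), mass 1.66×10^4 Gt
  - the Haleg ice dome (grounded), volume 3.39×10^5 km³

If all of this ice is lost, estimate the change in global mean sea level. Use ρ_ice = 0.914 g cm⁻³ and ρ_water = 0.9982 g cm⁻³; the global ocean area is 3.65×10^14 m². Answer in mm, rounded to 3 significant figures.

≈ 896 mm

Thurund: 1.66×10^4 Gt = 1.660×10^16 kg; dividing by ρ_w = 0.9982 g cm⁻³ = 998.2 kg m⁻³ gives 1.663×10^13 m³ of water.
Haleg: 3.39×10^5 km³ × (914/998.2) = 3.104×10^5 km³ of water.
Total added water ≈ 3.270×10^14 m³ over 3.65×10^14 m² → Δh = 0.896 m = 896 mm.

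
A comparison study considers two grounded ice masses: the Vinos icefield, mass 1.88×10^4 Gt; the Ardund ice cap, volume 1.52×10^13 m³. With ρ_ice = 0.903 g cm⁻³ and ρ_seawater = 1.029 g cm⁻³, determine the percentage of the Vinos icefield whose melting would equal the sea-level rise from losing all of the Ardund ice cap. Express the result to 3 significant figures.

Equal sea-level rise means equal mass of meltwater, i.e. equal mass of ice lost.
Ice mass of Ardund: 1.373×10^16 kg; ice mass of Vinos: 1.880×10^16 kg.
Fraction required = 1.373×10^16 / 1.880×10^16 = 0.730 → 73.0 %.

≈ 73.0 %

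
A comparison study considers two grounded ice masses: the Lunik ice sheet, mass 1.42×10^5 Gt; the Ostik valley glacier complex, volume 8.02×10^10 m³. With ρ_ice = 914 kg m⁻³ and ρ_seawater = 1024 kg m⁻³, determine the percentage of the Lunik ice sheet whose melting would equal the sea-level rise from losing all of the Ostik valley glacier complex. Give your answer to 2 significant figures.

≈ 0.052 %

Equal sea-level rise means equal mass of meltwater, i.e. equal mass of ice lost.
Ice mass of Ostik: 7.330×10^13 kg; ice mass of Lunik: 1.420×10^17 kg.
Fraction required = 7.330×10^13 / 1.420×10^17 = 5.16×10^-4 → 0.052 %.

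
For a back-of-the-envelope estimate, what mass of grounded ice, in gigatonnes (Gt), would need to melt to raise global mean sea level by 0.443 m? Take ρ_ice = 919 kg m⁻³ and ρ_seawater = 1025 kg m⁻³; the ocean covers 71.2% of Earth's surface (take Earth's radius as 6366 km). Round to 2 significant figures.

Required water volume = Δh × A = 0.443 m × 3.63×10^14 m² = 1.606×10^14 m³.
ρ_w = 1025 kg m⁻³, so the mass of water = 1.606×10^14 m³ × 1025 kg m⁻³ = 1.646×10^17 kg = 1.6×10^5 Gt (and the same mass of ice, by conservation).

≈ 1.6×10^5 Gt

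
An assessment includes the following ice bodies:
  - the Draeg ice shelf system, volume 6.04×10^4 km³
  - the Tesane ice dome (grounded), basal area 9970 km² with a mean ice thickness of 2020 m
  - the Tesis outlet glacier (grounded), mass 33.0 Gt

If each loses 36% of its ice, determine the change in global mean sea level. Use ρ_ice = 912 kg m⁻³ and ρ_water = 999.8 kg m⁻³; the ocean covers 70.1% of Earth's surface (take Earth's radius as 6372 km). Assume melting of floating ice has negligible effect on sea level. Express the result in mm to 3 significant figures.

≈ 18.5 mm

The Draeg ice shelf system is floating and already displaces its own weight of water, so its melt adds essentially nothing to sea level.
Tesane: ice volume = 9970 km² × 2020 m = 2.014×10^4 km³; 0.36 × 2.014×10^4 × (912/999.8) = 6613 km³ of water.
Tesis: 0.36 × 33.0 Gt = 1.188×10^13 kg; dividing by ρ_w = 999.8 kg m⁻³ gives 1.188×10^10 m³ of water.
Total added water ≈ 6.625×10^12 m³ over 3.58×10^14 m² → Δh = 0.0185 m = 18.5 mm.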